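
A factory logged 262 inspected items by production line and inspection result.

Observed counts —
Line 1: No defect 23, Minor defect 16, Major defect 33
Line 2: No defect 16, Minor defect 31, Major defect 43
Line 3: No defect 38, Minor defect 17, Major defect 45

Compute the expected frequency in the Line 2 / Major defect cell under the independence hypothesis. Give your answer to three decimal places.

41.565

Row total (Line 2) = 90; column total (Major defect) = 121; grand total N = 262.
Expected count = (row total × column total) / N = 90 × 121 / 262 = 41.565.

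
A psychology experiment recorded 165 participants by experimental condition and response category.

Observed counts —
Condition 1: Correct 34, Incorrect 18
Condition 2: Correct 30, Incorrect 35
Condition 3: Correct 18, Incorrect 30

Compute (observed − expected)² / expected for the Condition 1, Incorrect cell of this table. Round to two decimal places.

Row total (Condition 1) = 52; column total (Incorrect) = 83; N = 165.
Expected count E = 52 × 83 / 165 = 26.158.
Contribution = (O − E)²/E = (18 − 26.158)² / 26.158 = 2.54.

2.54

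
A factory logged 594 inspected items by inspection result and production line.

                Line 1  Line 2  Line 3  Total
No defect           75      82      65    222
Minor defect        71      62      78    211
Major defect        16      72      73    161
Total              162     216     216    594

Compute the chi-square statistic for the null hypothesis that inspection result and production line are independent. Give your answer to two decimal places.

36.93

Grand total N = 594.
Expected counts (row total × column total / N):
  No defect, Line 1: 222×162/594 = 60.545
  No defect, Line 2: 222×216/594 = 80.727
  No defect, Line 3: 222×216/594 = 80.727
  Minor defect, Line 1: 211×162/594 = 57.545
  Minor defect, Line 2: 211×216/594 = 76.727
  Minor defect, Line 3: 211×216/594 = 76.727
  Major defect, Line 1: 161×162/594 = 43.909
  Major defect, Line 2: 161×216/594 = 58.545
  Major defect, Line 3: 161×216/594 = 58.545
Contributions (O − E)²/E:
  (75 − 60.545)²/60.545 = 3.4511
  (82 − 80.727)²/80.727 = 0.0201
  (65 − 80.727)²/80.727 = 3.0639
  (71 − 57.545)²/57.545 = 3.1460
  (62 − 76.727)²/76.727 = 2.8267
  (78 − 76.727)²/76.727 = 0.0211
  (16 − 43.909)²/43.909 = 17.7392
  (72 − 58.545)²/58.545 = 3.0923
  (73 − 58.545)²/58.545 = 3.5690
χ² = 3.4511 + 0.0201 + 3.0639 + 3.1460 + 2.8267 + 0.0211 + 17.7392 + 3.0923 + 3.5690 = 36.93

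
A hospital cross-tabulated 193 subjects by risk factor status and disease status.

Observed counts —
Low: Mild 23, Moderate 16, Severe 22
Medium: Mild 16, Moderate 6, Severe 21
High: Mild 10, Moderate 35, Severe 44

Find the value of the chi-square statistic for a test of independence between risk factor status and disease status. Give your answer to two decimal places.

Row totals: 61, 43, 89. Column totals: 49, 57, 87. Grand total N = 193.
Expected counts (row total × column total / N):
  Low, Mild: 61×49/193 = 15.487
  Low, Moderate: 61×57/193 = 18.016
  Low, Severe: 61×87/193 = 27.497
  Medium, Mild: 43×49/193 = 10.917
  Medium, Moderate: 43×57/193 = 12.699
  Medium, Severe: 43×87/193 = 19.383
  High, Mild: 89×49/193 = 22.596
  High, Moderate: 89×57/193 = 26.285
  High, Severe: 89×87/193 = 40.119
Contributions (O − E)²/E:
  (23 − 15.487)²/15.487 = 3.6447
  (16 − 18.016)²/18.016 = 0.2256
  (22 − 27.497)²/27.497 = 1.0989
  (16 − 10.917)²/10.917 = 2.3667
  (6 − 12.699)²/12.699 = 3.5339
  (21 − 19.383)²/19.383 = 0.1349
  (10 − 22.596)²/22.596 = 7.0216
  (35 − 26.285)²/26.285 = 2.8895
  (44 − 40.119)²/40.119 = 0.3754
χ² = 3.6447 + 0.2256 + 1.0989 + 2.3667 + 3.5339 + 0.1349 + 7.0216 + 2.8895 + 0.3754 = 21.29

21.29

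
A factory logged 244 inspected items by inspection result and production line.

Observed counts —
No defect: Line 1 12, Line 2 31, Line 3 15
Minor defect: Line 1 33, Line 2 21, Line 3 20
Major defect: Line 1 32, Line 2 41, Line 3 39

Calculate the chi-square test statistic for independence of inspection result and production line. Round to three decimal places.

13.351

Row totals: 58, 74, 112. Column totals: 77, 93, 74. Grand total N = 244.
Expected counts (row total × column total / N):
  No defect, Line 1: 58×77/244 = 18.3033
  No defect, Line 2: 58×93/244 = 22.1066
  No defect, Line 3: 58×74/244 = 17.5902
  Minor defect, Line 1: 74×77/244 = 23.3525
  Minor defect, Line 2: 74×93/244 = 28.2049
  Minor defect, Line 3: 74×74/244 = 22.4426
  Major defect, Line 1: 112×77/244 = 35.3443
  Major defect, Line 2: 112×93/244 = 42.6885
  Major defect, Line 3: 112×74/244 = 33.9672
Contributions (O − E)²/E:
  (12 − 18.3033)²/18.3033 = 2.1707
  (31 − 22.1066)²/22.1066 = 3.5778
  (15 − 17.5902)²/17.5902 = 0.3814
  (33 − 23.3525)²/23.3525 = 3.9856
  (21 − 28.2049)²/28.2049 = 1.8405
  (20 − 22.4426)²/22.4426 = 0.2658
  (32 − 35.3443)²/35.3443 = 0.3164
  (41 − 42.6885)²/42.6885 = 0.0668
  (39 − 33.9672)²/33.9672 = 0.7457
χ² = 2.1707 + 3.5778 + 0.3814 + 3.9856 + 1.8405 + 0.2658 + 0.3164 + 0.0668 + 0.7457 = 13.351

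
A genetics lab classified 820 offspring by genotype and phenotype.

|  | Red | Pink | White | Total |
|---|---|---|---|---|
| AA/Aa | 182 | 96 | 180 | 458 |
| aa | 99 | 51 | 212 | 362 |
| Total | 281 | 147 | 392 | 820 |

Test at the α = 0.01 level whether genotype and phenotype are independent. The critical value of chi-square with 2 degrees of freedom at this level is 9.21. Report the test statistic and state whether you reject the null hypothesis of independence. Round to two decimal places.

30.08; reject H₀

Grand total N = 820.
Expected counts (row total × column total / N):
  AA/Aa, Red: 458×281/820 = 156.94878
  AA/Aa, Pink: 458×147/820 = 82.10488
  AA/Aa, White: 458×392/820 = 218.94634
  aa, Red: 362×281/820 = 124.05122
  aa, Pink: 362×147/820 = 64.89512
  aa, White: 362×392/820 = 173.05366
Contributions (O − E)²/E:
  (182 − 156.94878)²/156.94878 = 3.9985
  (96 − 82.10488)²/82.10488 = 2.3516
  (180 − 218.94634)²/218.94634 = 6.9278
  (99 − 124.05122)²/124.05122 = 5.0589
  (51 − 64.89512)²/64.89512 = 2.9752
  (212 − 173.05366)²/173.05366 = 8.7650
χ² = 3.9985 + 2.3516 + 6.9278 + 5.0589 + 2.9752 + 8.7650 = 30.08
df = (2−1)(3−1) = 2. Since 30.08 > 9.21, reject the null hypothesis of independence at α = 0.01.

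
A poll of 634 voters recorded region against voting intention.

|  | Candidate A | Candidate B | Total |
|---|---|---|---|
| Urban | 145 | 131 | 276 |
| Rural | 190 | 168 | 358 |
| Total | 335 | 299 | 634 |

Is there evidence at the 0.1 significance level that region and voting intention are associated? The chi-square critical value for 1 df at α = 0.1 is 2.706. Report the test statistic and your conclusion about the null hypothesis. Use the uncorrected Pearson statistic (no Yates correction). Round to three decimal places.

0.018; fail to reject H₀

Grand total N = 634.
Expected counts (row total × column total / N):
  Urban, Candidate A: 276×335/634 = 145.8360
  Urban, Candidate B: 276×299/634 = 130.1640
  Rural, Candidate A: 358×335/634 = 189.1640
  Rural, Candidate B: 358×299/634 = 168.8360
Contributions (O − E)²/E:
  (145 − 145.8360)²/145.8360 = 0.0048
  (131 − 130.1640)²/130.1640 = 0.0054
  (190 − 189.1640)²/189.1640 = 0.0037
  (168 − 168.8360)²/168.8360 = 0.0041
χ² = 0.0048 + 0.0054 + 0.0037 + 0.0041 = 0.018
df = (2−1)(2−1) = 1. Since 0.018 < 2.706, fail to reject the null hypothesis of independence at α = 0.1.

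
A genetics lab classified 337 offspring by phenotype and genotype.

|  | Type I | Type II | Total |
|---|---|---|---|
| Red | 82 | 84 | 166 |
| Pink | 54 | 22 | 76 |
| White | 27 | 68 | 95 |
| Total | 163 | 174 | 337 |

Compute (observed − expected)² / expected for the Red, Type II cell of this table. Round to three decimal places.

Row total (Red) = 166; column total (Type II) = 174; N = 337.
Expected count E = 166 × 174 / 337 = 85.70920.
Contribution = (O − E)²/E = (84 − 85.70920)² / 85.70920 = 0.034.

0.034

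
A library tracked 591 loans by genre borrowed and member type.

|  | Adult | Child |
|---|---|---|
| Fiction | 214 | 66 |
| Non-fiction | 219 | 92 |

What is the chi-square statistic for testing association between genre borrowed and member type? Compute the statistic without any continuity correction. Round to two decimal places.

Row totals: 280, 311. Column totals: 433, 158. Grand total N = 591.
Expected counts (row total × column total / N):
  Fiction, Adult: 280×433/591 = 205.144
  Fiction, Child: 280×158/591 = 74.856
  Non-fiction, Adult: 311×433/591 = 227.856
  Non-fiction, Child: 311×158/591 = 83.144
Contributions (O − E)²/E:
  (214 − 205.144)²/205.144 = 0.3823
  (66 − 74.856)²/74.856 = 1.0477
  (219 − 227.856)²/227.856 = 0.3442
  (92 − 83.144)²/83.144 = 0.9433
χ² = 0.3823 + 1.0477 + 0.3442 + 0.9433 = 2.72

2.72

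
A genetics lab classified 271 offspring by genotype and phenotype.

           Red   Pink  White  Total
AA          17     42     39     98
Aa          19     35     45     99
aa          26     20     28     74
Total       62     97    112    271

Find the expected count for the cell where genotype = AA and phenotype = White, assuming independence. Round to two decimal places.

Row total (AA) = 98; column total (White) = 112; grand total N = 271.
Expected count = (row total × column total) / N = 98 × 112 / 271 = 40.50.

40.50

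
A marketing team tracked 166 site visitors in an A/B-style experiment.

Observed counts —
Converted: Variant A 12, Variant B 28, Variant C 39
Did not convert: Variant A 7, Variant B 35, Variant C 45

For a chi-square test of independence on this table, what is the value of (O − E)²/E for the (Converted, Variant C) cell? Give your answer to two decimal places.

Row total (Converted) = 79; column total (Variant C) = 84; N = 166.
Expected count E = 79 × 84 / 166 = 39.976.
Contribution = (O − E)²/E = (39 − 39.976)² / 39.976 = 0.02.

0.02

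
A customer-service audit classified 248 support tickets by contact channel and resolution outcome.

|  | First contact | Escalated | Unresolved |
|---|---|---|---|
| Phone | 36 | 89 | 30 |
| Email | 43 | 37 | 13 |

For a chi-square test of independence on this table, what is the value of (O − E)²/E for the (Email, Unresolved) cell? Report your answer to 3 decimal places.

Row total (Email) = 93; column total (Unresolved) = 43; N = 248.
Expected count E = 93 × 43 / 248 = 16.1250.
Contribution = (O − E)²/E = (13 − 16.1250)² / 16.1250 = 0.606.

0.606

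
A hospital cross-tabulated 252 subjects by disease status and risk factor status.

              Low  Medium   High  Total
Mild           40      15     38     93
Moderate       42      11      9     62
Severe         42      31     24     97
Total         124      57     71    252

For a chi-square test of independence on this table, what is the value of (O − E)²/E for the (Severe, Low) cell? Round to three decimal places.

0.688

Row total (Severe) = 97; column total (Low) = 124; N = 252.
Expected count E = 97 × 124 / 252 = 47.7302.
Contribution = (O − E)²/E = (42 − 47.7302)² / 47.7302 = 0.688.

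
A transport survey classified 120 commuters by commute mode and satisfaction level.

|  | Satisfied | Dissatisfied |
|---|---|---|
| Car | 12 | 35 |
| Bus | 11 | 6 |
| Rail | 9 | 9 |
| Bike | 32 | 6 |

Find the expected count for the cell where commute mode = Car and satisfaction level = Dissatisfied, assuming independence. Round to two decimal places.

Row total (Car) = 47; column total (Dissatisfied) = 56; grand total N = 120.
Expected count = (row total × column total) / N = 47 × 56 / 120 = 21.93.

21.93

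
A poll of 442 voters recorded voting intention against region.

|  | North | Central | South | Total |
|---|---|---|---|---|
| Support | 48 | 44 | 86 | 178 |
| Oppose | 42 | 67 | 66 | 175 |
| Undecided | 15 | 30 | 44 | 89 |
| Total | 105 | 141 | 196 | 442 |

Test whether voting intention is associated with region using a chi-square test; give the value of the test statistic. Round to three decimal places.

Grand total N = 442.
Expected counts (row total × column total / N):
  Support, North: 178×105/442 = 42.2851
  Support, Central: 178×141/442 = 56.7828
  Support, South: 178×196/442 = 78.9321
  Oppose, North: 175×105/442 = 41.5724
  Oppose, Central: 175×141/442 = 55.8258
  Oppose, South: 175×196/442 = 77.6018
  Undecided, North: 89×105/442 = 21.1425
  Undecided, Central: 89×141/442 = 28.3914
  Undecided, South: 89×196/442 = 39.4661
Contributions (O − E)²/E:
  (48 − 42.2851)²/42.2851 = 0.7724
  (44 − 56.7828)²/56.7828 = 2.8776
  (86 − 78.9321)²/78.9321 = 0.6329
  (42 − 41.5724)²/41.5724 = 0.0044
  (67 − 55.8258)²/55.8258 = 2.2366
  (66 − 77.6018)²/77.6018 = 1.7345
  (15 − 21.1425)²/21.1425 = 1.7846
  (30 − 28.3914)²/28.3914 = 0.0911
  (44 − 39.4661)²/39.4661 = 0.5209
χ² = 0.7724 + 2.8776 + 0.6329 + 0.0044 + 2.2366 + 1.7345 + 1.7846 + 0.0911 + 0.5209 = 10.655

10.655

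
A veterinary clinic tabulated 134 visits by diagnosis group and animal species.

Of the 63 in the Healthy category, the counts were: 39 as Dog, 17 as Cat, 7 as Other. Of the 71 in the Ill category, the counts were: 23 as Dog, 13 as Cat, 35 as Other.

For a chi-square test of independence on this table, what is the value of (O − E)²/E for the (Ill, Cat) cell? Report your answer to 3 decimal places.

Row total (Ill) = 71; column total (Cat) = 30; N = 134.
Expected count E = 71 × 30 / 134 = 15.8955.
Contribution = (O − E)²/E = (13 − 15.8955)² / 15.8955 = 0.527.

0.527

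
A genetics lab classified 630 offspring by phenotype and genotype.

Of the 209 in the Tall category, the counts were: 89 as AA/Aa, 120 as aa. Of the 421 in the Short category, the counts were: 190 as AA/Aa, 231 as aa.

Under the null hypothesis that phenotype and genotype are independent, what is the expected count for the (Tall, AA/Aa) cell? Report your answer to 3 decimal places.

92.557

Row total (Tall) = 209; column total (AA/Aa) = 279; grand total N = 630.
Expected count = (row total × column total) / N = 209 × 279 / 630 = 92.557.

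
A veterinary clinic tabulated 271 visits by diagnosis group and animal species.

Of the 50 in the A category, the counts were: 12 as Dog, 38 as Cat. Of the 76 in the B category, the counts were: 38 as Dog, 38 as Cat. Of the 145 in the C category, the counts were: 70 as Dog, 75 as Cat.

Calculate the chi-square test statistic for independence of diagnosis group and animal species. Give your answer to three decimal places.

10.281

Row totals: 50, 76, 145. Column totals: 120, 151. Grand total N = 271.
Expected counts (row total × column total / N):
  A, Dog: 50×120/271 = 22.1402
  A, Cat: 50×151/271 = 27.8598
  B, Dog: 76×120/271 = 33.6531
  B, Cat: 76×151/271 = 42.3469
  C, Dog: 145×120/271 = 64.2066
  C, Cat: 145×151/271 = 80.7934
Contributions (O − E)²/E:
  (12 − 22.1402)²/22.1402 = 4.6442
  (38 − 27.8598)²/27.8598 = 3.6908
  (38 − 33.6531)²/33.6531 = 0.5615
  (38 − 42.3469)²/42.3469 = 0.4462
  (70 − 64.2066)²/64.2066 = 0.5227
  (75 − 80.7934)²/80.7934 = 0.4154
χ² = 4.6442 + 3.6908 + 0.5615 + 0.4462 + 0.5227 + 0.4154 = 10.281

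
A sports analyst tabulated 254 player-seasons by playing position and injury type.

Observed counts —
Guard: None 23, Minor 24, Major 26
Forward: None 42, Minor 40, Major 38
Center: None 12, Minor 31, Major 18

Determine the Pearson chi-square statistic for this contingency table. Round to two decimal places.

Row totals: 73, 120, 61. Column totals: 77, 95, 82. Grand total N = 254.
Expected counts (row total × column total / N):
  Guard, None: 73×77/254 = 22.130
  Guard, Minor: 73×95/254 = 27.303
  Guard, Major: 73×82/254 = 23.567
  Forward, None: 120×77/254 = 36.378
  Forward, Minor: 120×95/254 = 44.882
  Forward, Major: 120×82/254 = 38.740
  Center, None: 61×77/254 = 18.492
  Center, Minor: 61×95/254 = 22.815
  Center, Major: 61×82/254 = 19.693
Contributions (O − E)²/E:
  (23 − 22.130)²/22.130 = 0.0342
  (24 − 27.303)²/27.303 = 0.3996
  (26 − 23.567)²/23.567 = 0.2512
  (42 − 36.378)²/36.378 = 0.8688
  (40 − 44.882)²/44.882 = 0.5310
  (38 − 38.740)²/38.740 = 0.0141
  (12 − 18.492)²/18.492 = 2.2792
  (31 − 22.815)²/22.815 = 2.9364
  (18 − 19.693)²/19.693 = 0.1455
χ² = 0.0342 + 0.3996 + 0.2512 + 0.8688 + 0.5310 + 0.0141 + 2.2792 + 2.9364 + 0.1455 = 7.46

7.46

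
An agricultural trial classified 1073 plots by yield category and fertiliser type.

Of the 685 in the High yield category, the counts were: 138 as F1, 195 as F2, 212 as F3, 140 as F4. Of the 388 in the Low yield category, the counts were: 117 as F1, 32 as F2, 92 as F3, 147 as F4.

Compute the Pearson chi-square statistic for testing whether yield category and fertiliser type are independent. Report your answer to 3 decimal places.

Row totals: 685, 388. Column totals: 255, 227, 304, 287. Grand total N = 1073.
Expected counts (row total × column total / N):
  High yield, F1: 685×255/1073 = 162.7912
  High yield, F2: 685×227/1073 = 144.9161
  High yield, F3: 685×304/1073 = 194.0727
  High yield, F4: 685×287/1073 = 183.2199
  Low yield, F1: 388×255/1073 = 92.2088
  Low yield, F2: 388×227/1073 = 82.0839
  Low yield, F3: 388×304/1073 = 109.9273
  Low yield, F4: 388×287/1073 = 103.7801
Contributions (O − E)²/E:
  (138 − 162.7912)²/162.7912 = 3.7754
  (195 − 144.9161)²/144.9161 = 17.3093
  (212 − 194.0727)²/194.0727 = 1.6560
  (140 − 183.2199)²/183.2199 = 10.1952
  (117 − 92.2088)²/92.2088 = 6.6653
  (32 − 82.0839)²/82.0839 = 30.5589
  (92 − 109.9273)²/109.9273 = 2.9236
  (147 − 103.7801)²/103.7801 = 17.9992
χ² = 3.7754 + 17.3093 + 1.6560 + 10.1952 + 6.6653 + 30.5589 + 2.9236 + 17.9992 = 91.083

91.083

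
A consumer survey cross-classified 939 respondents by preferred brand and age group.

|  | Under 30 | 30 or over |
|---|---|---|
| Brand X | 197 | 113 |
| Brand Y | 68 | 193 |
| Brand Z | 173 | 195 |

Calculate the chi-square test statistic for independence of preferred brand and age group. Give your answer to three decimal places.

80.076

Row totals: 310, 261, 368. Column totals: 438, 501. Grand total N = 939.
Expected counts (row total × column total / N):
  Brand X, Under 30: 310×438/939 = 144.6006
  Brand X, 30 or over: 310×501/939 = 165.3994
  Brand Y, Under 30: 261×438/939 = 121.7444
  Brand Y, 30 or over: 261×501/939 = 139.2556
  Brand Z, Under 30: 368×438/939 = 171.6550
  Brand Z, 30 or over: 368×501/939 = 196.3450
Contributions (O − E)²/E:
  (197 − 144.6006)²/144.6006 = 18.9881
  (113 − 165.3994)²/165.3994 = 16.6004
  (68 − 121.7444)²/121.7444 = 23.7256
  (193 − 139.2556)²/139.2556 = 20.7421
  (173 − 171.6550)²/171.6550 = 0.0105
  (195 − 196.3450)²/196.3450 = 0.0092
χ² = 18.9881 + 16.6004 + 23.7256 + 20.7421 + 0.0105 + 0.0092 = 80.076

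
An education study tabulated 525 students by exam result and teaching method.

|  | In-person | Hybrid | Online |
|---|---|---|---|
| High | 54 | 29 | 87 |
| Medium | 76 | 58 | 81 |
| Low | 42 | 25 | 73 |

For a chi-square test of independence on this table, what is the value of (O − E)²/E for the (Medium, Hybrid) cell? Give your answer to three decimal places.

3.210

Row total (Medium) = 215; column total (Hybrid) = 112; N = 525.
Expected count E = 215 × 112 / 525 = 45.8667.
Contribution = (O − E)²/E = (58 − 45.8667)² / 45.8667 = 3.210.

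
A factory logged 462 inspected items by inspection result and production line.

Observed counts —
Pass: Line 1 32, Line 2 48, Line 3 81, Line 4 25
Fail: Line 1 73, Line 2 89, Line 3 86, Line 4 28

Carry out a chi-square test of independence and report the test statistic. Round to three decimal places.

Row totals: 186, 276. Column totals: 105, 137, 167, 53. Grand total N = 462.
Expected counts (row total × column total / N):
  Pass, Line 1: 186×105/462 = 42.2727
  Pass, Line 2: 186×137/462 = 55.1558
  Pass, Line 3: 186×167/462 = 67.2338
  Pass, Line 4: 186×53/462 = 21.3377
  Fail, Line 1: 276×105/462 = 62.7273
  Fail, Line 2: 276×137/462 = 81.8442
  Fail, Line 3: 276×167/462 = 99.7662
  Fail, Line 4: 276×53/462 = 31.6623
Contributions (O − E)²/E:
  (32 − 42.2727)²/42.2727 = 2.4964
  (48 − 55.1558)²/55.1558 = 0.9284
  (81 − 67.2338)²/67.2338 = 2.8186
  (25 − 21.3377)²/21.3377 = 0.6286
  (73 − 62.7273)²/62.7273 = 1.6823
  (89 − 81.8442)²/81.8442 = 0.6256
  (86 − 99.7662)²/99.7662 = 1.8995
  (28 − 31.6623)²/31.6623 = 0.4236
χ² = 2.4964 + 0.9284 + 2.8186 + 0.6286 + 1.6823 + 0.6256 + 1.8995 + 0.4236 = 11.503

11.503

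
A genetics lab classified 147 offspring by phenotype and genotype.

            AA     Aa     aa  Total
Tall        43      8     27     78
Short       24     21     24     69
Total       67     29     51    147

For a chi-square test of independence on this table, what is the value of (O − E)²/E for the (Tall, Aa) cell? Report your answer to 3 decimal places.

3.547

Row total (Tall) = 78; column total (Aa) = 29; N = 147.
Expected count E = 78 × 29 / 147 = 15.3878.
Contribution = (O − E)²/E = (8 − 15.3878)² / 15.3878 = 3.547.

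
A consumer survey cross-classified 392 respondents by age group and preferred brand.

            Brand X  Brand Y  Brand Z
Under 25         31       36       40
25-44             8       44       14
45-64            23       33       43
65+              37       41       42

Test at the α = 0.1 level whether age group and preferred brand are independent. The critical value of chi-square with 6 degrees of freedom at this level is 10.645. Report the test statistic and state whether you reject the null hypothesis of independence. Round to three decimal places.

27.560; reject H₀

Row totals: 107, 66, 99, 120. Column totals: 99, 154, 139. Grand total N = 392.
Expected counts (row total × column total / N):
  Under 25, Brand X: 107×99/392 = 27.0230
  Under 25, Brand Y: 107×154/392 = 42.0357
  Under 25, Brand Z: 107×139/392 = 37.9413
  25-44, Brand X: 66×99/392 = 16.6684
  25-44, Brand Y: 66×154/392 = 25.9286
  25-44, Brand Z: 66×139/392 = 23.4031
  45-64, Brand X: 99×99/392 = 25.0026
  45-64, Brand Y: 99×154/392 = 38.8929
  45-64, Brand Z: 99×139/392 = 35.1046
  65+, Brand X: 120×99/392 = 30.3061
  65+, Brand Y: 120×154/392 = 47.1429
  65+, Brand Z: 120×139/392 = 42.5510
Contributions (O − E)²/E:
  (31 − 27.0230)²/27.0230 = 0.5853
  (36 − 42.0357)²/42.0357 = 0.8666
  (40 − 37.9413)²/37.9413 = 0.1117
  (8 − 16.6684)²/16.6684 = 4.5080
  (44 − 25.9286)²/25.9286 = 12.5952
  (14 − 23.4031)²/23.4031 = 3.7781
  (23 − 25.0026)²/25.0026 = 0.1604
  (33 − 38.8929)²/38.8929 = 0.8929
  (43 − 35.1046)²/35.1046 = 1.7758
  (37 − 30.3061)²/30.3061 = 1.4785
  (41 − 47.1429)²/47.1429 = 0.8004
  (42 − 42.5510)²/42.5510 = 0.0071
χ² = 0.5853 + 0.8666 + 0.1117 + 4.5080 + 12.5952 + 3.7781 + 0.1604 + 0.8929 + 1.7758 + 1.4785 + 0.8004 + 0.0071 = 27.560
df = (4−1)(3−1) = 6. Since 27.560 > 10.645, reject the null hypothesis of independence at α = 0.1.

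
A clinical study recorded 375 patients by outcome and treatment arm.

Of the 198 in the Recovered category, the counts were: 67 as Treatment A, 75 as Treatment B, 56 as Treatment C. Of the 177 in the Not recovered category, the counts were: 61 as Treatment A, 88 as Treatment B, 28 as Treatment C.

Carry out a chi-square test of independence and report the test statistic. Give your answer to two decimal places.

Row totals: 198, 177. Column totals: 128, 163, 84. Grand total N = 375.
Expected counts (row total × column total / N):
  Recovered, Treatment A: 198×128/375 = 67.584
  Recovered, Treatment B: 198×163/375 = 86.064
  Recovered, Treatment C: 198×84/375 = 44.352
  Not recovered, Treatment A: 177×128/375 = 60.416
  Not recovered, Treatment B: 177×163/375 = 76.936
  Not recovered, Treatment C: 177×84/375 = 39.648
Contributions (O − E)²/E:
  (67 − 67.584)²/67.584 = 0.0050
  (75 − 86.064)²/86.064 = 1.4223
  (56 − 44.352)²/44.352 = 3.0591
  (61 − 60.416)²/60.416 = 0.0056
  (88 − 76.936)²/76.936 = 1.5911
  (28 − 39.648)²/39.648 = 3.4220
χ² = 0.0050 + 1.4223 + 3.0591 + 0.0056 + 1.5911 + 3.4220 = 9.51

9.51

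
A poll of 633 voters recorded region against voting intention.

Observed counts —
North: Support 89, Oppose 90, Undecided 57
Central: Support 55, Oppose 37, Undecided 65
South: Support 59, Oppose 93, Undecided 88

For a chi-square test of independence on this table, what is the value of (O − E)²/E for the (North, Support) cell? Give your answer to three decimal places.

2.343

Row total (North) = 236; column total (Support) = 203; N = 633.
Expected count E = 236 × 203 / 633 = 75.6840.
Contribution = (O − E)²/E = (89 − 75.6840)² / 75.6840 = 2.343.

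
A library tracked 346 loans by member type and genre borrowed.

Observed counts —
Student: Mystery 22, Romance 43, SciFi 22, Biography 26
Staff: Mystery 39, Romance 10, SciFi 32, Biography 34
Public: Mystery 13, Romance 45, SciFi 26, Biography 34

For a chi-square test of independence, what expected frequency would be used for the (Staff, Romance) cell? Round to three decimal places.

32.572

Row total (Staff) = 115; column total (Romance) = 98; grand total N = 346.
Expected count = (row total × column total) / N = 115 × 98 / 346 = 32.572.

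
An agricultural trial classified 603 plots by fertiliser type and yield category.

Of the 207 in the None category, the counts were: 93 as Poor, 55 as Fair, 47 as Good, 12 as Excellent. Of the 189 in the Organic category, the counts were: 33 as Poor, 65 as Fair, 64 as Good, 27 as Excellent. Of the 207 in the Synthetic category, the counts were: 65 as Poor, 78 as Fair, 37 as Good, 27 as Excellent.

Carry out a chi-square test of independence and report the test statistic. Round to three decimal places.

Row totals: 207, 189, 207. Column totals: 191, 198, 148, 66. Grand total N = 603.
Expected counts (row total × column total / N):
  None, Poor: 207×191/603 = 65.56716
  None, Fair: 207×198/603 = 67.97015
  None, Good: 207×148/603 = 50.80597
  None, Excellent: 207×66/603 = 22.65672
  Organic, Poor: 189×191/603 = 59.86567
  Organic, Fair: 189×198/603 = 62.05970
  Organic, Good: 189×148/603 = 46.38806
  Organic, Excellent: 189×66/603 = 20.68657
  Synthetic, Poor: 207×191/603 = 65.56716
  Synthetic, Fair: 207×198/603 = 67.97015
  Synthetic, Good: 207×148/603 = 50.80597
  Synthetic, Excellent: 207×66/603 = 22.65672
Contributions (O − E)²/E:
  (93 − 65.56716)²/65.56716 = 11.4777
  (55 − 67.97015)²/67.97015 = 2.4750
  (47 − 50.80597)²/50.80597 = 0.2851
  (12 − 22.65672)²/22.65672 = 5.0125
  (33 − 59.86567)²/59.86567 = 12.0564
  (65 − 62.05970)²/62.05970 = 0.1393
  (64 − 46.38806)²/46.38806 = 6.6866
  (27 − 20.68657)²/20.68657 = 1.9268
  (65 − 65.56716)²/65.56716 = 0.0049
  (78 − 67.97015)²/67.97015 = 1.4800
  (37 − 50.80597)²/50.80597 = 3.7516
  (27 − 22.65672)²/22.65672 = 0.8326
χ² = 11.4777 + 2.4750 + 0.2851 + 5.0125 + 12.0564 + 0.1393 + 6.6866 + 1.9268 + 0.0049 + 1.4800 + 3.7516 + 0.8326 = 46.129

46.129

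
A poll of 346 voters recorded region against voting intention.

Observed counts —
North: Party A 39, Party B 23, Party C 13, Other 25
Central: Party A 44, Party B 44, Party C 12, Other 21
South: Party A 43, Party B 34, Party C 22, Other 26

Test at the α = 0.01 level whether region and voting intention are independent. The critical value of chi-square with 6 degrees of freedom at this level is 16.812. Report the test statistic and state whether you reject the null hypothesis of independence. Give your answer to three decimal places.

8.183; fail to reject H₀

Row totals: 100, 121, 125. Column totals: 126, 101, 47, 72. Grand total N = 346.
Expected counts (row total × column total / N):
  North, Party A: 100×126/346 = 36.4162
  North, Party B: 100×101/346 = 29.1908
  North, Party C: 100×47/346 = 13.5838
  North, Other: 100×72/346 = 20.8092
  Central, Party A: 121×126/346 = 44.0636
  Central, Party B: 121×101/346 = 35.3208
  Central, Party C: 121×47/346 = 16.4364
  Central, Other: 121×72/346 = 25.1792
  South, Party A: 125×126/346 = 45.5202
  South, Party B: 125×101/346 = 36.4884
  South, Party C: 125×47/346 = 16.9798
  South, Other: 125×72/346 = 26.0116
Contributions (O − E)²/E:
  (39 − 36.4162)²/36.4162 = 0.1833
  (23 − 29.1908)²/29.1908 = 1.3129
  (13 − 13.5838)²/13.5838 = 0.0251
  (25 − 20.8092)²/20.8092 = 0.8440
  (44 − 44.0636)²/44.0636 = 0.0001
  (44 − 35.3208)²/35.3208 = 2.1327
  (12 − 16.4364)²/16.4364 = 1.1974
  (21 − 25.1792)²/25.1792 = 0.6937
  (43 − 45.5202)²/45.5202 = 0.1395
  (34 − 36.4884)²/36.4884 = 0.1697
  (22 − 16.9798)²/16.9798 = 1.4843
  (26 − 26.0116)²/26.0116 = 0.0000
χ² = 0.1833 + 1.3129 + 0.0251 + 0.8440 + 0.0001 + 2.1327 + 1.1974 + 0.6937 + 0.1395 + 0.1697 + 1.4843 + 0.0000 = 8.183
df = (3−1)(4−1) = 6. Since 8.183 < 16.812, fail to reject the null hypothesis of independence at α = 0.01.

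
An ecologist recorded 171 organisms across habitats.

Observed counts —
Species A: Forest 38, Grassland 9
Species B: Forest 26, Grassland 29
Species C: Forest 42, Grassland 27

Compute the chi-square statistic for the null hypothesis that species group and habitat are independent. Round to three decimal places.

12.188

Row totals: 47, 55, 69. Column totals: 106, 65. Grand total N = 171.
Expected counts (row total × column total / N):
  Species A, Forest: 47×106/171 = 29.1345
  Species A, Grassland: 47×65/171 = 17.8655
  Species B, Forest: 55×106/171 = 34.0936
  Species B, Grassland: 55×65/171 = 20.9064
  Species C, Forest: 69×106/171 = 42.7719
  Species C, Grassland: 69×65/171 = 26.2281
Contributions (O − E)²/E:
  (38 − 29.1345)²/29.1345 = 2.6977
  (9 − 17.8655)²/17.8655 = 4.3994
  (26 − 34.0936)²/34.0936 = 1.9214
  (29 − 20.9064)²/20.9064 = 3.1333
  (42 − 42.7719)²/42.7719 = 0.0139
  (27 − 26.2281)²/26.2281 = 0.0227
χ² = 2.6977 + 4.3994 + 1.9214 + 3.1333 + 0.0139 + 0.0227 = 12.188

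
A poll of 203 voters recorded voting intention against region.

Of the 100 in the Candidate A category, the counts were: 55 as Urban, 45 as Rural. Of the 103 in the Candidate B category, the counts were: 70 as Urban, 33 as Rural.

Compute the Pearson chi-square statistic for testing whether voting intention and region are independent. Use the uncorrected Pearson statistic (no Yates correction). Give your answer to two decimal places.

3.60

Row totals: 100, 103. Column totals: 125, 78. Grand total N = 203.
Expected counts (row total × column total / N):
  Candidate A, Urban: 100×125/203 = 61.576
  Candidate A, Rural: 100×78/203 = 38.424
  Candidate B, Urban: 103×125/203 = 63.424
  Candidate B, Rural: 103×78/203 = 39.576
Contributions (O − E)²/E:
  (55 − 61.576)²/61.576 = 0.7023
  (45 − 38.424)²/38.424 = 1.1254
  (70 − 63.424)²/63.424 = 0.6818
  (33 − 39.576)²/39.576 = 1.0927
χ² = 0.7023 + 1.1254 + 0.6818 + 1.0927 = 3.60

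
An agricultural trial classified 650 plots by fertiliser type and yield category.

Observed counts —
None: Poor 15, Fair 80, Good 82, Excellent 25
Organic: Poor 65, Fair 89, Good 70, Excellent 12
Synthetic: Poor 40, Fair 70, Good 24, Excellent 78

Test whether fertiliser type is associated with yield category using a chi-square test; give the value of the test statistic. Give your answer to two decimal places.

126.99

Row totals: 202, 236, 212. Column totals: 120, 239, 176, 115. Grand total N = 650.
Expected counts (row total × column total / N):
  None, Poor: 202×120/650 = 37.292
  None, Fair: 202×239/650 = 74.274
  None, Good: 202×176/650 = 54.695
  None, Excellent: 202×115/650 = 35.738
  Organic, Poor: 236×120/650 = 43.569
  Organic, Fair: 236×239/650 = 86.775
  Organic, Good: 236×176/650 = 63.902
  Organic, Excellent: 236×115/650 = 41.754
  Synthetic, Poor: 212×120/650 = 39.138
  Synthetic, Fair: 212×239/650 = 77.951
  Synthetic, Good: 212×176/650 = 57.403
  Synthetic, Excellent: 212×115/650 = 37.508
Contributions (O − E)²/E:
  (15 − 37.292)²/37.292 = 13.3255
  (80 − 74.274)²/74.274 = 0.4414
  (82 − 54.695)²/54.695 = 13.6313
  (25 − 35.738)²/35.738 = 3.2264
  (65 − 43.569)²/43.569 = 10.5416
  (89 − 86.775)²/86.775 = 0.0571
  (70 − 63.902)²/63.902 = 0.5819
  (12 − 41.754)²/41.754 = 21.2028
  (40 − 39.138)²/39.138 = 0.0190
  (70 − 77.951)²/77.951 = 0.8110
  (24 − 57.403)²/57.403 = 19.4373
  (78 − 37.508)²/37.508 = 43.7134
χ² = 13.3255 + 0.4414 + 13.6313 + 3.2264 + 10.5416 + 0.0571 + 0.5819 + 21.2028 + 0.0190 + 0.8110 + 19.4373 + 43.7134 = 126.99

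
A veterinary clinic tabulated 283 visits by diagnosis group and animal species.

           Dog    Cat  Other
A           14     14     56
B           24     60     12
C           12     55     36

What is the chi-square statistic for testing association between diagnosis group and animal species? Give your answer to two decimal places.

Row totals: 84, 96, 103. Column totals: 50, 129, 104. Grand total N = 283.
Expected counts (row total × column total / N):
  A, Dog: 84×50/283 = 14.841
  A, Cat: 84×129/283 = 38.290
  A, Other: 84×104/283 = 30.869
  B, Dog: 96×50/283 = 16.961
  B, Cat: 96×129/283 = 43.760
  B, Other: 96×104/283 = 35.279
  C, Dog: 103×50/283 = 18.198
  C, Cat: 103×129/283 = 46.951
  C, Other: 103×104/283 = 37.852
Contributions (O − E)²/E:
  (14 − 14.841)²/14.841 = 0.0477
  (14 − 38.290)²/38.290 = 15.4088
  (56 − 30.869)²/30.869 = 20.4596
  (24 − 16.961)²/16.961 = 2.9213
  (60 − 43.760)²/43.760 = 6.0269
  (12 − 35.279)²/35.279 = 15.3607
  (12 − 18.198)²/18.198 = 2.1110
  (55 − 46.951)²/46.951 = 1.3799
  (36 − 37.852)²/37.852 = 0.0906
χ² = 0.0477 + 15.4088 + 20.4596 + 2.9213 + 6.0269 + 15.3607 + 2.1110 + 1.3799 + 0.0906 = 63.81

63.81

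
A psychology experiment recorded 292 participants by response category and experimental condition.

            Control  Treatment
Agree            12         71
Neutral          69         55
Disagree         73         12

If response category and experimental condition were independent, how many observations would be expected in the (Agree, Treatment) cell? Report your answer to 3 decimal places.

39.226

Row total (Agree) = 83; column total (Treatment) = 138; grand total N = 292.
Expected count = (row total × column total) / N = 83 × 138 / 292 = 39.226.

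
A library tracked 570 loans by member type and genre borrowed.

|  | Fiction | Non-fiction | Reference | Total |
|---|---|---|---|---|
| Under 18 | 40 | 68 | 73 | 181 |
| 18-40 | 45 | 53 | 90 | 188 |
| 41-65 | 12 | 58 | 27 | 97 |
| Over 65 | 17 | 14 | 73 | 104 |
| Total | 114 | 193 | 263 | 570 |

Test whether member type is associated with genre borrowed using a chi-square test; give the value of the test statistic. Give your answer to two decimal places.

61.47

Grand total N = 570.
Expected counts (row total × column total / N):
  Under 18, Fiction: 181×114/570 = 36.200
  Under 18, Non-fiction: 181×193/570 = 61.286
  Under 18, Reference: 181×263/570 = 83.514
  18-40, Fiction: 188×114/570 = 37.600
  18-40, Non-fiction: 188×193/570 = 63.656
  18-40, Reference: 188×263/570 = 86.744
  41-65, Fiction: 97×114/570 = 19.400
  41-65, Non-fiction: 97×193/570 = 32.844
  41-65, Reference: 97×263/570 = 44.756
  Over 65, Fiction: 104×114/570 = 20.800
  Over 65, Non-fiction: 104×193/570 = 35.214
  Over 65, Reference: 104×263/570 = 47.986
Contributions (O − E)²/E:
  (40 − 36.200)²/36.200 = 0.3989
  (68 − 61.286)²/61.286 = 0.7355
  (73 − 83.514)²/83.514 = 1.3237
  (45 − 37.600)²/37.600 = 1.4564
  (53 − 63.656)²/63.656 = 1.7838
  (90 − 86.744)²/86.744 = 0.1222
  (12 − 19.400)²/19.400 = 2.8227
  (58 − 32.844)²/32.844 = 19.2676
  (27 − 44.756)²/44.756 = 7.0443
  (17 − 20.800)²/20.800 = 0.6942
  (14 − 35.214)²/35.214 = 12.7800
  (73 − 47.986)²/47.986 = 13.0392
χ² = 0.3989 + 0.7355 + 1.3237 + 1.4564 + 1.7838 + 0.1222 + 2.8227 + 19.2676 + 7.0443 + 0.6942 + 12.7800 + 13.0392 = 61.47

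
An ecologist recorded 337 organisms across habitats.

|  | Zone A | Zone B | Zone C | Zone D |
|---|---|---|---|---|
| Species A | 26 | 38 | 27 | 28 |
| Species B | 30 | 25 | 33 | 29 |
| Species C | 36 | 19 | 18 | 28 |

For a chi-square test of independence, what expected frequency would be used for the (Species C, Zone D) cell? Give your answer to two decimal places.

25.47

Row total (Species C) = 101; column total (Zone D) = 85; grand total N = 337.
Expected count = (row total × column total) / N = 101 × 85 / 337 = 25.47.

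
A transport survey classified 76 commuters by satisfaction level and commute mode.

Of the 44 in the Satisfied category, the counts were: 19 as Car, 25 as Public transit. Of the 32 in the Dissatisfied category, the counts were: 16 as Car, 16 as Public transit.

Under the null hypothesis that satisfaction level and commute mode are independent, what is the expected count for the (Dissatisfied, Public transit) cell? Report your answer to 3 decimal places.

Row total (Dissatisfied) = 32; column total (Public transit) = 41; grand total N = 76.
Expected count = (row total × column total) / N = 32 × 41 / 76 = 17.263.

17.263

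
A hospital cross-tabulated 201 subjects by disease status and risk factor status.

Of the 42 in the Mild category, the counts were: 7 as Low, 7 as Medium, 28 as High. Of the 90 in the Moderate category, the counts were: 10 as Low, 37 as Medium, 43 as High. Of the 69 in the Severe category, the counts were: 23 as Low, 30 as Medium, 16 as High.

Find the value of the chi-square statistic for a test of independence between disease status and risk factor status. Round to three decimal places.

28.048

Row totals: 42, 90, 69. Column totals: 40, 74, 87. Grand total N = 201.
Expected counts (row total × column total / N):
  Mild, Low: 42×40/201 = 8.3582
  Mild, Medium: 42×74/201 = 15.4627
  Mild, High: 42×87/201 = 18.1791
  Moderate, Low: 90×40/201 = 17.9104
  Moderate, Medium: 90×74/201 = 33.1343
  Moderate, High: 90×87/201 = 38.9552
  Severe, Low: 69×40/201 = 13.7313
  Severe, Medium: 69×74/201 = 25.4030
  Severe, High: 69×87/201 = 29.8657
Contributions (O − E)²/E:
  (7 − 8.3582)²/8.3582 = 0.2207
  (7 − 15.4627)²/15.4627 = 4.6316
  (28 − 18.1791)²/18.1791 = 5.3055
  (10 − 17.9104)²/17.9104 = 3.4937
  (37 − 33.1343)²/33.1343 = 0.4510
  (43 − 38.9552)²/38.9552 = 0.4200
  (23 − 13.7313)²/13.7313 = 6.2564
  (30 − 25.4030)²/25.4030 = 0.8319
  (16 − 29.8657)²/29.8657 = 6.4374
χ² = 0.2207 + 4.6316 + 5.3055 + 3.4937 + 0.4510 + 0.4200 + 6.2564 + 0.8319 + 6.4374 = 28.048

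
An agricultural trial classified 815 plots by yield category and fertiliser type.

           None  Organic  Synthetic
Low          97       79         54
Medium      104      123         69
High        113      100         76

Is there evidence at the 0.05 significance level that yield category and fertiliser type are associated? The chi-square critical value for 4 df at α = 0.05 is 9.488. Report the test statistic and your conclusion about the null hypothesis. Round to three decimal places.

Row totals: 230, 296, 289. Column totals: 314, 302, 199. Grand total N = 815.
Expected counts (row total × column total / N):
  Low, None: 230×314/815 = 88.6135
  Low, Organic: 230×302/815 = 85.2270
  Low, Synthetic: 230×199/815 = 56.1595
  Medium, None: 296×314/815 = 114.0417
  Medium, Organic: 296×302/815 = 109.6834
  Medium, Synthetic: 296×199/815 = 72.2748
  High, None: 289×314/815 = 111.3448
  High, Organic: 289×302/815 = 107.0896
  High, Synthetic: 289×199/815 = 70.5656
Contributions (O − E)²/E:
  (97 − 88.6135)²/88.6135 = 0.7937
  (79 − 85.2270)²/85.2270 = 0.4550
  (54 − 56.1595)²/56.1595 = 0.0830
  (104 − 114.0417)²/114.0417 = 0.8842
  (123 − 109.6834)²/109.6834 = 1.6168
  (69 − 72.2748)²/72.2748 = 0.1484
  (113 − 111.3448)²/111.3448 = 0.0246
  (100 − 107.0896)²/107.0896 = 0.4693
  (76 − 70.5656)²/70.5656 = 0.4185
χ² = 0.7937 + 0.4550 + 0.0830 + 0.8842 + 1.6168 + 0.1484 + 0.0246 + 0.4693 + 0.4185 = 4.894
df = (3−1)(3−1) = 4. Since 4.894 < 9.488, fail to reject the null hypothesis of independence at α = 0.05.

4.894; fail to reject H₀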